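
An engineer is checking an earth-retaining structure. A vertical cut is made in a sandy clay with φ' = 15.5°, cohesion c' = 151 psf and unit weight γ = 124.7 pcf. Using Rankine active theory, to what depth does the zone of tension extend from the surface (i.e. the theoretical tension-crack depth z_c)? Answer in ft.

K_a = tan²(45° − 15.5°/2) = 0.5782; √K_a = 0.7604.
The active pressure is zero where K_a γ z = 2c√K_a, so z_c = 2c/(γ√K_a) = 2×151/(124.7×0.7604) = 3.185 ft.

3.18 ft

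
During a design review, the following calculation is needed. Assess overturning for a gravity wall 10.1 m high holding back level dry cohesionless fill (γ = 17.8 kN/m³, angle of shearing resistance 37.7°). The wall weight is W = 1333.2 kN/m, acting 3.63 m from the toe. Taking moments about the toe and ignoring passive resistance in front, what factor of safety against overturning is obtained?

K_a = tan²(45° − 37.7°/2) = 0.2411.
P_a = ½K_aγH² = 0.5×0.2411×17.8×10.1² = 218.9 kN/m, acting at H/3 = 3.367 m above the base.
Overturning moment M_o = P_a × H/3 = 218.9 × 3.367 = 736.8.
Resisting moment M_r = W × 3.63 = 1333.2 × 3.63 = 4840.
FS_overturning = M_r/M_o = 4840/736.8 = 6.568.

6.57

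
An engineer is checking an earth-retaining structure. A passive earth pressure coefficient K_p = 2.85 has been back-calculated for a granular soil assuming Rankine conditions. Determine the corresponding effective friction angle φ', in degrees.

28.7°

K_p = (1+sin φ)/(1−sin φ) ⇒ sin φ = (K_p − 1)/(K_p + 1) = 0.4805.
φ = arcsin(0.4805) = 28.72°.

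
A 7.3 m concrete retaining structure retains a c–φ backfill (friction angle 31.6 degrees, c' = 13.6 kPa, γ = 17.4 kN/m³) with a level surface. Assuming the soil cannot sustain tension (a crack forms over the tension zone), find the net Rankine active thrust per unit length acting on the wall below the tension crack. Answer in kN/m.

K_a = 0.3123; √K_a = 0.5589.
Tension-crack depth z_c = 2c/(γ√K_a) = 2×13.6/(17.4×0.5589) = 2.797 m.
σ_a at base = K_a γ H − 2c√K_a = 0.3123×17.4×7.3 − 2×13.6×0.5589 = 24.47 kPa.
P_a = ½ × 24.47 × (H − z_c) = 0.5×24.47×4.503 = 55.10 kN/m.

55.1 kN/m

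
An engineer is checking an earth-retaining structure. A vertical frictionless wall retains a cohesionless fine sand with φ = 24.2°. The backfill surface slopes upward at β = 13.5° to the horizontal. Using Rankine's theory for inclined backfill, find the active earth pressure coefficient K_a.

0.472

K_a = cos β · (cos β − √(cos²β − cos²φ)) / (cos β + √(cos²β − cos²φ)).
cos β = 0.9724, cos φ = 0.9121, √(cos²β − cos²φ) = 0.3370.
K_a = 0.9724 × (0.9724 − 0.3370)/(0.9724 + 0.3370) = 0.4719.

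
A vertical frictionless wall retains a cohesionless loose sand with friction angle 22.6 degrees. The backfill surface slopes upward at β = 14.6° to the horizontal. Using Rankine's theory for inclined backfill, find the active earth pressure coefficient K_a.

0.521

K_a = cos β · (cos β − √(cos²β − cos²φ)) / (cos β + √(cos²β − cos²φ)).
cos β = 0.9677, cos φ = 0.9232, √(cos²β − cos²φ) = 0.2901.
K_a = 0.9677 × (0.9677 − 0.2901)/(0.9677 + 0.2901) = 0.5214.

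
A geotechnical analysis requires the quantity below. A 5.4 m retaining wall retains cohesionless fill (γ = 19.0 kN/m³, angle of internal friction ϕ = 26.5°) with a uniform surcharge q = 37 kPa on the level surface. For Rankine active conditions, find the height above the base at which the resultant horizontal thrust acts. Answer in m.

2.18 m

K_a = 0.3829.
Triangular part P₁ = ½K_aγH² = 106.1 at H/3 = 1.800 m; rectangular part P₂ = K_a q H = 76.51 at H/2 = 2.700 m.
ȳ = (P₁·1.800 + P₂·2.700)/(P₁+P₂) = 2.177 m.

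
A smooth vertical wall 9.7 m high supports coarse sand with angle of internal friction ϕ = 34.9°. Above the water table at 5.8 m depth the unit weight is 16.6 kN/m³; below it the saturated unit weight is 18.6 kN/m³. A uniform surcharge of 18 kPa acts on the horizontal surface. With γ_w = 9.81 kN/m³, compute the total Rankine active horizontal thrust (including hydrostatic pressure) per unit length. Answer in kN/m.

318 kN/m

K_a = tan²(45° − φ/2) = 0.2721.
γ' = 18.6 − 9.81 = 8.790 kN/m³. h₂ = H − d_w = 3.9 m.
σ'_h: at surface K_a·q = 4.899; at WT K_a(q+γd_w) = 31.10; at base K_a(q+γd_w+γ'h₂) = 40.43 kPa.
P₁ = ½(4.899+31.10)×5.8 = 104.4; P₂ = ½(31.10+40.43)×3.9 = 139.5; P_w = ½γ_w h₂² = 74.61.
Total = 104.4+139.5+74.61 = 318.5 kN/m.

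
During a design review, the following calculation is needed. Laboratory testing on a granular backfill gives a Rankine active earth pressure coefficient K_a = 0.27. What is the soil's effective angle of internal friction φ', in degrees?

35.1°

K_a = tan²(45° − φ/2) ⇒ 45° − φ/2 = arctan(√0.27) = 27.46°.
φ = 2(45° − 27.46°) = 35.09°.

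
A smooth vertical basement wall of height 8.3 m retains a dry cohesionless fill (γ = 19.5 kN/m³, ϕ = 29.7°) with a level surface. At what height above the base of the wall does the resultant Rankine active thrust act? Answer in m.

2.77 m

K_a = 0.3374.
The pressure distribution is triangular, so the resultant acts at H/3 above the base = 8.3/3 = 2.767 m.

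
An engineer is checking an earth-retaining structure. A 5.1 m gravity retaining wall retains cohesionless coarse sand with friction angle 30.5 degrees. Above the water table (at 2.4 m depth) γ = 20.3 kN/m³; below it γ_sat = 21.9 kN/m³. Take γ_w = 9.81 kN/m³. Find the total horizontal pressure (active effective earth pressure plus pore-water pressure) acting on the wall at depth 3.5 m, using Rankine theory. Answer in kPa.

K_a = (1 − sin φ)/(1 + sin φ) = 0.3267.
γ' = 21.9 − 9.81 = 12.09 kN/m³.
Effective vertical stress at 3.5 m: σ'_v = 20.3×2.4 + 12.09×1.10 = 62.02 kPa.
σ'_h = K_a σ'_v = 0.3267 × 62.02 = 20.26 kPa; u = γ_w × 1.10 = 10.79 kPa.
Total σ_h = 20.26 + 10.79 = 31.05 kPa.

31.1 kPa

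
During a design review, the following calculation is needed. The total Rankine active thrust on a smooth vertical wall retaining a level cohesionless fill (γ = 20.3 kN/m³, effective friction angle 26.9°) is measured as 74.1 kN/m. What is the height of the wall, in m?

K_a = 0.3770. P_a = ½ K_a γ H² ⇒ H = √(2P_a/(K_a γ)).
H = √(2×74.1/(0.3770×20.3)) = 4.401 m.

4.40 m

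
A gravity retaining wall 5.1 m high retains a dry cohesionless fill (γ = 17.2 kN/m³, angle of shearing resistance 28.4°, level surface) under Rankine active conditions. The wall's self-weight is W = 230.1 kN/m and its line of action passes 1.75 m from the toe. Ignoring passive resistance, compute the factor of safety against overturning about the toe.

K_a = tan²(45° − 28.4°/2) = 0.3554.
P_a = ½K_aγH² = 0.5×0.3554×17.2×5.1² = 79.49 kN/m, acting at H/3 = 1.700 m above the base.
Overturning moment M_o = P_a × H/3 = 79.49 × 1.700 = 135.1.
Resisting moment M_r = W × 1.75 = 230.1 × 1.75 = 402.7.
FS_overturning = M_r/M_o = 402.7/135.1 = 2.980.

2.98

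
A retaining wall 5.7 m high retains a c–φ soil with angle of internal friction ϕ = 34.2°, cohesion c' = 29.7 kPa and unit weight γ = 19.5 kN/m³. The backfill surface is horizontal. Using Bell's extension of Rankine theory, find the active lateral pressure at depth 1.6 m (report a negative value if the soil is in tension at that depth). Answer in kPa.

-22.7 kPa

K_a = (1 − sin φ)/(1 + sin φ) = 0.2803.
σ_a = K_a γ z − 2c√K_a = 0.2803×19.5×1.6 − 2×29.7×0.5295 = -22.70 kPa.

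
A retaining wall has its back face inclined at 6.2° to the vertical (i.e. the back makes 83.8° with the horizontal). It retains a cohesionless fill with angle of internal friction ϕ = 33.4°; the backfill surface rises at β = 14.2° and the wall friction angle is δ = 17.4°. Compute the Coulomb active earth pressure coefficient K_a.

K_a = sin²(α+φ) / [sin²α · sin(α−δ) · (1 + √{sin(φ+δ)sin(φ−β) / (sin(α−δ)sin(α+β))})²].
With α = 83.8°, φ = 33.4°, δ = 17.4°, β = 14.2°: K_a = 0.3732.

0.373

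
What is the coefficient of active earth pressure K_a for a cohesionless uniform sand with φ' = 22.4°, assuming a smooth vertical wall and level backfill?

K_a = (1 − sin φ)/(1 + sin φ) = (1 − sin 22.4°)/(1 + sin 22.4°) = 0.4482.

0.448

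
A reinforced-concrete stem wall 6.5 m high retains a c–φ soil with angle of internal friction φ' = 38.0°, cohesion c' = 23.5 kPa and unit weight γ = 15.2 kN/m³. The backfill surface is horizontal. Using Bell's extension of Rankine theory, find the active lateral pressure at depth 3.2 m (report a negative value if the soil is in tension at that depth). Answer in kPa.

K_a = (1 − sin φ)/(1 + sin φ) = 0.2379.
σ_a = K_a γ z − 2c√K_a = 0.2379×15.2×3.2 − 2×23.5×0.4877 = -11.35 kPa.

-11.4 kPa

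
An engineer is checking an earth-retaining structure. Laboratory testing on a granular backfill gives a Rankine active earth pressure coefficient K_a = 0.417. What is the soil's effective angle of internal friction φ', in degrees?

K_a = tan²(45° − φ/2) ⇒ 45° − φ/2 = arctan(√0.417) = 32.85°.
φ = 2(45° − 32.85°) = 24.29°.

24.3°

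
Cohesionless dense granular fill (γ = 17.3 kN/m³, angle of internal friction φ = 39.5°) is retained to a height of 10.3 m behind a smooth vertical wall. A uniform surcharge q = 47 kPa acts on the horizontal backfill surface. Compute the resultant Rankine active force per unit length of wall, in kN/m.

K_a = tan²(45° − φ/2) = 0.2224.
Soil triangle: ½ K_a γ H² = 0.5×0.2224×17.3×10.3² = 204.1 kN/m.
Surcharge rectangle: K_a q H = 0.2224×47×10.3 = 107.7 kN/m.
Total = 204.1 + 107.7 = 311.8 kN/m.

312 kN/m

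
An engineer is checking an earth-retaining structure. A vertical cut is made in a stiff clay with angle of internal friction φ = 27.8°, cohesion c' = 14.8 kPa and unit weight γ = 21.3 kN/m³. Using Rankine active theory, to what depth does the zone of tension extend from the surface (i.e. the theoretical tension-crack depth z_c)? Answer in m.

2.30 m

K_a = tan²(45° − 27.8°/2) = 0.3639; √K_a = 0.6032.
The active pressure is zero where K_a γ z = 2c√K_a, so z_c = 2c/(γ√K_a) = 2×14.8/(21.3×0.6032) = 2.304 m.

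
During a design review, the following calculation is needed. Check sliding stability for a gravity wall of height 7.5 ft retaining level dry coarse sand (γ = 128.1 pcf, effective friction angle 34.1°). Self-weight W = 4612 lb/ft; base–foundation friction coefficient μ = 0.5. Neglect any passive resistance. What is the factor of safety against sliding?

2.27

K_a = tan²(45° − 34.1°/2) = 0.2815.
P_a = ½K_aγH² = 0.5×0.2815×128.1×7.5² = 1014 lb/ft, acting at H/3 = 2.500 ft above the base.
FS_sliding = μW / P_a = 0.5×4612 / 1014 = 2.274.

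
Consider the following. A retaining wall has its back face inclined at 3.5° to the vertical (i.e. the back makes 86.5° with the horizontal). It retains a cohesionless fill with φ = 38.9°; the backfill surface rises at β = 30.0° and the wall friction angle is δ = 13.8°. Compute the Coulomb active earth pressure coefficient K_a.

K_a = sin²(α+φ) / [sin²α · sin(α−δ) · (1 + √{sin(φ+δ)sin(φ−β) / (sin(α−δ)sin(α+β))})²].
With α = 86.5°, φ = 38.9°, δ = 13.8°, β = 30.0°: K_a = 0.3670.

0.367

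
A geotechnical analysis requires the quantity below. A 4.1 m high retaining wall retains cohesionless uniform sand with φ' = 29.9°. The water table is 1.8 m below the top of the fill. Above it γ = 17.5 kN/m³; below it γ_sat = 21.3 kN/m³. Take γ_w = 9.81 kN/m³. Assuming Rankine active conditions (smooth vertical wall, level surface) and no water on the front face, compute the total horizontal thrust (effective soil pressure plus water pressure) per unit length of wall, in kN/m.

K_a = tan²(45° − φ/2) = 0.3347.
γ' = 21.3 − 9.81 = 11.49 kN/m³. Depth below WT = 2.3 m.
σ'_h at WT = K_a γ d_w = 10.54 kPa; at base = 10.54 + K_a γ' × 2.3 = 19.39 kPa.
P₁ (0–1.8 m) = ½×10.54×1.8 = 9.488. P₂ (1.8–4.1 m) = ½(10.54+19.39)×2.3 = 34.42.
P_w = ½ γ_w h₂² = 0.5×9.81×2.3² = 25.95. Total = 9.488+34.42+25.95 = 69.85 kN/m.

69.9 kN/m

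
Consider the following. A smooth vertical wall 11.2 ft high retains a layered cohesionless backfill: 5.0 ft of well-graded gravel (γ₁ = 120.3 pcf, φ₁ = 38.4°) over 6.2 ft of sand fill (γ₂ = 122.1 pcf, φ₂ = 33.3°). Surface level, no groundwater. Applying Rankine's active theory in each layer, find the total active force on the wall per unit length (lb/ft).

2120 lb/ft

K_a1 = tan²(45°−38.4°/2) = 0.2337; K_a2 = tan²(45°−33.3°/2) = 0.2911.
Layer 1: σ at base = K_a1 γ₁ h₁ = 140.6 psf; P₁ = ½×140.6×5.0 = 351.4.
Layer 2: σ_v at top = γ₁h₁ = 601.5; σ_h top = K_a2×601.5 = 175.1; σ_h base = K_a2×(601.5+122.1×6.2) = 395.5.
P₂ = ½(175.1+395.5)×6.2 = 1769. Total P_a = 351.4+1769 = 2120 lb/ft.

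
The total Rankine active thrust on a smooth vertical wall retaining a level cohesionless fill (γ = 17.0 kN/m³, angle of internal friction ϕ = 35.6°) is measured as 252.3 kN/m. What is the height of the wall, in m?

K_a = 0.2641. P_a = ½ K_a γ H² ⇒ H = √(2P_a/(K_a γ)).
H = √(2×252.3/(0.2641×17.0)) = 10.60 m.

10.6 m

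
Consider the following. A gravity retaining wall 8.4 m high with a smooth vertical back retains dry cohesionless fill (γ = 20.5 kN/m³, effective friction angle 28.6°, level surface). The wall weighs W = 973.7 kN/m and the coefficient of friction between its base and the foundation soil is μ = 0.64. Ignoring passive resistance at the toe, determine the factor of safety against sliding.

K_a = tan²(45° − 28.6°/2) = 0.3525.
P_a = ½K_aγH² = 0.5×0.3525×20.5×8.4² = 255.0 kN/m, acting at H/3 = 2.800 m above the base.
FS_sliding = μW / P_a = 0.64×973.7 / 255.0 = 2.444.

2.44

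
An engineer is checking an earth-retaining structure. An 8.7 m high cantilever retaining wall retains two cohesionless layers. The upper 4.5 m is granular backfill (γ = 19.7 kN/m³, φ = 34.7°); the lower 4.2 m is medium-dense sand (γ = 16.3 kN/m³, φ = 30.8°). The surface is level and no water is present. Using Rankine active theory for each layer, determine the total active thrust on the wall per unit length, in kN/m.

221 kN/m

K_a1 = tan²(45°−34.7°/2) = 0.2745; K_a2 = tan²(45°−30.8°/2) = 0.3227.
Layer 1: σ at base = K_a1 γ₁ h₁ = 24.33 kPa; P₁ = ½×24.33×4.5 = 54.75.
Layer 2: σ_v at top = γ₁h₁ = 88.65; σ_h top = K_a2×88.65 = 28.61; σ_h base = K_a2×(88.65+16.3×4.2) = 50.70.
P₂ = ½(28.61+50.70)×4.2 = 166.6. Total P_a = 54.75+166.6 = 221.3 kN/m.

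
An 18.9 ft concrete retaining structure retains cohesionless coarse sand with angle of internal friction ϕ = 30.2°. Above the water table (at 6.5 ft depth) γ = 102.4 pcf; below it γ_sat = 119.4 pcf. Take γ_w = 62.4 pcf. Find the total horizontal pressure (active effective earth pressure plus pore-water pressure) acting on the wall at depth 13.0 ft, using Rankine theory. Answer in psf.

748 psf

K_a = (1 − sin φ)/(1 + sin φ) = 0.3307.
γ' = 119.4 − 62.4 = 57.00 pcf.
Effective vertical stress at 13.0 ft: σ'_v = 102.4×6.5 + 57.00×6.50 = 1036 psf.
σ'_h = K_a σ'_v = 0.3307 × 1036 = 342.6 psf; u = γ_w × 6.50 = 405.6 psf.
Total σ_h = 342.6 + 405.6 = 748.2 psf.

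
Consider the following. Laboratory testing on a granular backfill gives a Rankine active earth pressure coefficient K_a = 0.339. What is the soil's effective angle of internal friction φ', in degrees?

K_a = tan²(45° − φ/2) ⇒ 45° − φ/2 = arctan(√0.339) = 30.21°.
φ = 2(45° − 30.21°) = 29.58°.

29.6°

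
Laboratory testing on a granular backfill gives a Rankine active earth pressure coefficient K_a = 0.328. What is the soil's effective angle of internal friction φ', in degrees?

30.4°

K_a = tan²(45° − φ/2) ⇒ 45° − φ/2 = arctan(√0.328) = 29.80°.
φ = 2(45° − 29.80°) = 30.40°.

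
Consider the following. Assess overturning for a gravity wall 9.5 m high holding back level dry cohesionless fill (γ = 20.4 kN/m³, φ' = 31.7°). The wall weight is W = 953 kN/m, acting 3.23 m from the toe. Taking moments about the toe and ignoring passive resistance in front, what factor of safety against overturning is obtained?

K_a = tan²(45° − 31.7°/2) = 0.3111.
P_a = ½K_aγH² = 0.5×0.3111×20.4×9.5² = 286.4 kN/m, acting at H/3 = 3.167 m above the base.
Overturning moment M_o = P_a × H/3 = 286.4 × 3.167 = 906.8.
Resisting moment M_r = W × 3.23 = 953 × 3.23 = 3078.
FS_overturning = M_r/M_o = 3078/906.8 = 3.395.

3.39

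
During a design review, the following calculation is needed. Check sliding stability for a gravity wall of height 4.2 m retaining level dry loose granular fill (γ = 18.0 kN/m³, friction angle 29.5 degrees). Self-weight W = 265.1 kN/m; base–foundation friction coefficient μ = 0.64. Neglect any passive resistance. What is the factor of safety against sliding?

K_a = tan²(45° − 29.5°/2) = 0.3401.
P_a = ½K_aγH² = 0.5×0.3401×18.0×4.2² = 53.99 kN/m, acting at H/3 = 1.400 m above the base.
FS_sliding = μW / P_a = 0.64×265.1 / 53.99 = 3.142.

3.14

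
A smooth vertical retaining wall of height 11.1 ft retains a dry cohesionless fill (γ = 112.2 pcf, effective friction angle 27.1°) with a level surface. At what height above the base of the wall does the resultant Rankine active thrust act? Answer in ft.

3.70 ft

K_a = 0.3741.
The pressure distribution is triangular, so the resultant acts at H/3 above the base = 11.1/3 = 3.700 ft.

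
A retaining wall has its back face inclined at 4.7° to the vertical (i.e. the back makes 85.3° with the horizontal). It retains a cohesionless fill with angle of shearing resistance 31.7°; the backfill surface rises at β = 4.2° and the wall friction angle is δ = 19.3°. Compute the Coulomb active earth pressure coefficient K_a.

K_a = sin²(α+φ) / [sin²α · sin(α−δ) · (1 + √{sin(φ+δ)sin(φ−β) / (sin(α−δ)sin(α+β))})²].
With α = 85.3°, φ = 31.7°, δ = 19.3°, β = 4.2°: K_a = 0.3306.

0.331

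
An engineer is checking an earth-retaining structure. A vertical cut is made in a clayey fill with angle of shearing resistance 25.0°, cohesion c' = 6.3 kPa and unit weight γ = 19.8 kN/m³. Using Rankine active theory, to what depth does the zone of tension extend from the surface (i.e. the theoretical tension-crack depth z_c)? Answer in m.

0.999 m

K_a = tan²(45° − 25.0°/2) = 0.4059; √K_a = 0.6371.
The active pressure is zero where K_a γ z = 2c√K_a, so z_c = 2c/(γ√K_a) = 2×6.3/(19.8×0.6371) = 0.9989 m.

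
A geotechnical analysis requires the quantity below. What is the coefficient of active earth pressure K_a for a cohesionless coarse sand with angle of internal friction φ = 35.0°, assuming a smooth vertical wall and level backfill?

K_a = tan²(45° − φ/2) = tan²(27.50°) = 0.2710.

0.271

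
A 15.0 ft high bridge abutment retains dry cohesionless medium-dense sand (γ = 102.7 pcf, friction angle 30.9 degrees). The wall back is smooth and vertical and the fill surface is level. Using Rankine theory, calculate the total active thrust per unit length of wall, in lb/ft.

K_a = tan²(45° − φ/2) = 0.3214.
P_a = ½ K_a γ H² = 0.5 × 0.3214 × 102.7 × 15.0² = 3713 lb/ft.

3710 lb/ft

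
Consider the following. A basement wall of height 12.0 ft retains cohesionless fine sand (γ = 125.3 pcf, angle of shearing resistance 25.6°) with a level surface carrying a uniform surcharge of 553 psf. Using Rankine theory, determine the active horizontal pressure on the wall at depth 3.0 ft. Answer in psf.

K_a = (1 − sin φ)/(1 + sin φ) = 0.3966.
σ_v = γz + q = 125.3 × 3.0 + 553 = 928.9 psf.
σ_h = K_a σ_v = 0.3966 × 928.9 = 368.4 psf.

368 psf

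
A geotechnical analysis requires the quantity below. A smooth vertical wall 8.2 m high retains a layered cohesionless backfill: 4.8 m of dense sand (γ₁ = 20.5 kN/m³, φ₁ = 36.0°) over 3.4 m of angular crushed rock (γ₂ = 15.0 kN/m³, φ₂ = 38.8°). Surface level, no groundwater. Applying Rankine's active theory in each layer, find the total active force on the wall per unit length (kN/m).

K_a1 = tan²(45°−36.0°/2) = 0.2596; K_a2 = tan²(45°−38.8°/2) = 0.2296.
Layer 1: σ at base = K_a1 γ₁ h₁ = 25.55 kPa; P₁ = ½×25.55×4.8 = 61.31.
Layer 2: σ_v at top = γ₁h₁ = 98.40; σ_h top = K_a2×98.40 = 22.59; σ_h base = K_a2×(98.40+15.0×3.4) = 34.30.
P₂ = ½(22.59+34.30)×3.4 = 96.70. Total P_a = 61.31+96.70 = 158.0 kN/m.

158 kN/m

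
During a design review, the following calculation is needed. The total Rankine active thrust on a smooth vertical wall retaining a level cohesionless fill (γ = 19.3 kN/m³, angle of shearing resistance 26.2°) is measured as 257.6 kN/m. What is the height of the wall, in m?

8.30 m

K_a = 0.3874. P_a = ½ K_a γ H² ⇒ H = √(2P_a/(K_a γ)).
H = √(2×257.6/(0.3874×19.3)) = 8.301 m.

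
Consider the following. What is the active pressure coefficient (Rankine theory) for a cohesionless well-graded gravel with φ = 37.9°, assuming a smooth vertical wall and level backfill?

0.239

K_a = tan²(45° − φ/2) = tan²(26.05°) = 0.2389.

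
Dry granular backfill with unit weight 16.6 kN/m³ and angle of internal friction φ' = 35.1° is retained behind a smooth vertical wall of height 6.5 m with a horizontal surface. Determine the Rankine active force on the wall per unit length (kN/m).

94.6 kN/m

K_a = tan²(45° − φ/2) = 0.2698.
P_a = ½ K_a γ H² = 0.5 × 0.2698 × 16.6 × 6.5² = 94.63 kN/m.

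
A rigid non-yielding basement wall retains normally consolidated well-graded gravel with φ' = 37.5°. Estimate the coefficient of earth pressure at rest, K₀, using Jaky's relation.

K₀ = 1 − sin φ' = 1 − sin 37.5° = 0.3912.

0.391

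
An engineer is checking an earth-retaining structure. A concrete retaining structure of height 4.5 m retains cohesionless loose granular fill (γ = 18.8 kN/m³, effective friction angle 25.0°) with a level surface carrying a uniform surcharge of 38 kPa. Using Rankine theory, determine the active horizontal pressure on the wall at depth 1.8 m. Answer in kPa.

K_a = (1 − sin φ)/(1 + sin φ) = 0.4059.
σ_v = γz + q = 18.8 × 1.8 + 38 = 71.84 kPa.
σ_h = K_a σ_v = 0.4059 × 71.84 = 29.16 kPa.

29.2 kPa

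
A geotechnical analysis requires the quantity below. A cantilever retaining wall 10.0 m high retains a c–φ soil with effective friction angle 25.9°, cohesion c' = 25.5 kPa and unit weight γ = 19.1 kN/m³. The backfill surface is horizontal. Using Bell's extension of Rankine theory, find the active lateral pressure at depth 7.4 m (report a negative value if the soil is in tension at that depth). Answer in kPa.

23.5 kPa

K_a = (1 − sin φ)/(1 + sin φ) = 0.3920.
σ_a = K_a γ z − 2c√K_a = 0.3920×19.1×7.4 − 2×25.5×0.6261 = 23.47 kPa.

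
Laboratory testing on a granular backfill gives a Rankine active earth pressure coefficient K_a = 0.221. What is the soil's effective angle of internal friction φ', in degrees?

39.6°

K_a = tan²(45° − φ/2) ⇒ 45° − φ/2 = arctan(√0.221) = 25.18°.
φ = 2(45° − 25.18°) = 39.64°.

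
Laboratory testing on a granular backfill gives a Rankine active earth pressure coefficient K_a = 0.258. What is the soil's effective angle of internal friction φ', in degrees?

36.1°

K_a = tan²(45° − φ/2) ⇒ 45° − φ/2 = arctan(√0.258) = 26.93°.
φ = 2(45° − 26.93°) = 36.14°.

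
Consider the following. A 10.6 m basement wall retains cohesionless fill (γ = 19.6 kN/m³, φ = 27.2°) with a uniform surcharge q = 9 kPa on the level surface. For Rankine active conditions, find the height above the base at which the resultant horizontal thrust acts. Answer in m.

3.67 m

K_a = 0.3726.
Triangular part P₁ = ½K_aγH² = 410.3 at H/3 = 3.533 m; rectangular part P₂ = K_a q H = 35.55 at H/2 = 5.300 m.
ȳ = (P₁·3.533 + P₂·5.300)/(P₁+P₂) = 3.674 m.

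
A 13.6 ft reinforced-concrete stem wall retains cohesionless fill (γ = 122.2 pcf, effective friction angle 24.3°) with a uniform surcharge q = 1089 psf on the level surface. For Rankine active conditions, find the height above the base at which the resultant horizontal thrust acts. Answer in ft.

K_a = 0.4169.
Triangular part P₁ = ½K_aγH² = 4712 at H/3 = 4.533 ft; rectangular part P₂ = K_a q H = 6175 at H/2 = 6.800 ft.
ȳ = (P₁·4.533 + P₂·6.800)/(P₁+P₂) = 5.819 ft.

5.82 ft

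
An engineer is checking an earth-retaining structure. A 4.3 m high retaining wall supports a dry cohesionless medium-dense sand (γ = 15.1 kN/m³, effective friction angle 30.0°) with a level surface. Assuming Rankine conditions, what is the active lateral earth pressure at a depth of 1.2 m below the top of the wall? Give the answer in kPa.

6.04 kPa

K_a = (1 − sin φ)/(1 + sin φ) = 0.3333.
σ_h = K_a γ z = 0.3333 × 15.1 × 1.2 = 6.040 kPa.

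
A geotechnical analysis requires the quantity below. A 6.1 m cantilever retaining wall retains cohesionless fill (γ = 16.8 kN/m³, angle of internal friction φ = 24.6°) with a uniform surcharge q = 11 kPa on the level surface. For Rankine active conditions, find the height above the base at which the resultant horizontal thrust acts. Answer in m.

2.21 m

K_a = 0.4121.
Triangular part P₁ = ½K_aγH² = 128.8 at H/3 = 2.033 m; rectangular part P₂ = K_a q H = 27.66 at H/2 = 3.050 m.
ȳ = (P₁·2.033 + P₂·3.050)/(P₁+P₂) = 2.213 m.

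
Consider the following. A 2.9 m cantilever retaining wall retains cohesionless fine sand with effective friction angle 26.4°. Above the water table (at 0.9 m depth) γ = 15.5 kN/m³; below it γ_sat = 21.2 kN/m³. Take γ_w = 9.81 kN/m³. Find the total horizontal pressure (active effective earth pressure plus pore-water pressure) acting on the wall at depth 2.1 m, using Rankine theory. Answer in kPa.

K_a = (1 − sin φ)/(1 + sin φ) = 0.3844.
γ' = 21.2 − 9.81 = 11.39 kN/m³.
Effective vertical stress at 2.1 m: σ'_v = 15.5×0.9 + 11.39×1.20 = 27.62 kPa.
σ'_h = K_a σ'_v = 0.3844 × 27.62 = 10.62 kPa; u = γ_w × 1.20 = 11.77 kPa.
Total σ_h = 10.62 + 11.77 = 22.39 kPa.

22.4 kPa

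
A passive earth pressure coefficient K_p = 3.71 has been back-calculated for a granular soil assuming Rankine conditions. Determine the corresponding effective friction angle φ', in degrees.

35.1°

K_p = (1+sin φ)/(1−sin φ) ⇒ sin φ = (K_p − 1)/(K_p + 1) = 0.5754.
φ = arcsin(0.5754) = 35.13°.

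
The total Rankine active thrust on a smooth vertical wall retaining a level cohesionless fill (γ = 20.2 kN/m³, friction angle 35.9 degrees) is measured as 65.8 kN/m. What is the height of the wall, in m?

K_a = 0.2607. P_a = ½ K_a γ H² ⇒ H = √(2P_a/(K_a γ)).
H = √(2×65.8/(0.2607×20.2)) = 4.999 m.

5.00 m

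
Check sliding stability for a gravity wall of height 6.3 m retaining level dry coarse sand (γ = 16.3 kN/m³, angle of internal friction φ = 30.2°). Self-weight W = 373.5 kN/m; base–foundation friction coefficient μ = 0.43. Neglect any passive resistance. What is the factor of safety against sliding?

K_a = tan²(45° − 30.2°/2) = 0.3307.
P_a = ½K_aγH² = 0.5×0.3307×16.3×6.3² = 107.0 kN/m, acting at H/3 = 2.100 m above the base.
FS_sliding = μW / P_a = 0.43×373.5 / 107.0 = 1.502.

1.50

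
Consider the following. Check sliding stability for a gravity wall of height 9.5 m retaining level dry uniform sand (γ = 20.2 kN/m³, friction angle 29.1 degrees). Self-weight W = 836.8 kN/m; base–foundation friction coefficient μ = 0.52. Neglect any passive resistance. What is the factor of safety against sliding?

1.38

K_a = tan²(45° − 29.1°/2) = 0.3456.
P_a = ½K_aγH² = 0.5×0.3456×20.2×9.5² = 315.0 kN/m, acting at H/3 = 3.167 m above the base.
FS_sliding = μW / P_a = 0.52×836.8 / 315.0 = 1.381.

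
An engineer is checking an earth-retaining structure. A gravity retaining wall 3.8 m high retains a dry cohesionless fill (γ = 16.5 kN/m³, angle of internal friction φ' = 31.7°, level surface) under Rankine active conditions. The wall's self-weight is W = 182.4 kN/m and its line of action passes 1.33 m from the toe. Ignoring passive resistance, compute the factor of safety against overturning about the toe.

K_a = tan²(45° − 31.7°/2) = 0.3111.
P_a = ½K_aγH² = 0.5×0.3111×16.5×3.8² = 37.06 kN/m, acting at H/3 = 1.267 m above the base.
Overturning moment M_o = P_a × H/3 = 37.06 × 1.267 = 46.94.
Resisting moment M_r = W × 1.33 = 182.4 × 1.33 = 242.6.
FS_overturning = M_r/M_o = 242.6/46.94 = 5.168.

5.17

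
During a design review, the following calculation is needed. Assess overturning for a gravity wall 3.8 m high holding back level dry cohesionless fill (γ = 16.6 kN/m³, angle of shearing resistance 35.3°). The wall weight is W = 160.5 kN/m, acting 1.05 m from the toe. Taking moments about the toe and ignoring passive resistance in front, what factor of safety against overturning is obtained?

4.15

K_a = tan²(45° − 35.3°/2) = 0.2675.
P_a = ½K_aγH² = 0.5×0.2675×16.6×3.8² = 32.07 kN/m, acting at H/3 = 1.267 m above the base.
Overturning moment M_o = P_a × H/3 = 32.07 × 1.267 = 40.62.
Resisting moment M_r = W × 1.05 = 160.5 × 1.05 = 168.5.
FS_overturning = M_r/M_o = 168.5/40.62 = 4.149.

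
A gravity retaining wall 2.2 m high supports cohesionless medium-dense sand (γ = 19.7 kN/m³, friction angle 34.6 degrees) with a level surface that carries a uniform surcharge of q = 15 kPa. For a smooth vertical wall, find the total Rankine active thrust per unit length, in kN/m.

22.2 kN/m

K_a = tan²(45° − φ/2) = 0.2756.
Soil triangle: ½ K_a γ H² = 0.5×0.2756×19.7×2.2² = 13.14 kN/m.
Surcharge rectangle: K_a q H = 0.2756×15×2.2 = 9.096 kN/m.
Total = 13.14 + 9.096 = 22.24 kN/m.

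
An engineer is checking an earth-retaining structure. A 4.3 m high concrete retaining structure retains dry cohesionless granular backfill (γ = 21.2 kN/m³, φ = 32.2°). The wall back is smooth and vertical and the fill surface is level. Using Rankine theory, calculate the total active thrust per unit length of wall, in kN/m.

59.7 kN/m

K_a = tan²(45° − φ/2) = 0.3047.
P_a = ½ K_a γ H² = 0.5 × 0.3047 × 21.2 × 4.3² = 59.73 kN/m.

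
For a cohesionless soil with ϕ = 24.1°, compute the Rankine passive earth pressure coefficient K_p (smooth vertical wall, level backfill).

K_p = (1 + sin φ)/(1 − sin φ) = tan²(45° + 24.1°/2) = 2.380.

2.38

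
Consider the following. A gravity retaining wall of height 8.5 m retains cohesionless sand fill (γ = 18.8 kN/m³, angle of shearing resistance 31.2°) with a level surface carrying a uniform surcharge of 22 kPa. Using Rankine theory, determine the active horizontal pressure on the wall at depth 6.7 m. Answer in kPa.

K_a = (1 − sin φ)/(1 + sin φ) = 0.3175.
σ_v = γz + q = 18.8 × 6.7 + 22 = 148.0 kPa.
σ_h = K_a σ_v = 0.3175 × 148.0 = 46.98 kPa.

47.0 kPa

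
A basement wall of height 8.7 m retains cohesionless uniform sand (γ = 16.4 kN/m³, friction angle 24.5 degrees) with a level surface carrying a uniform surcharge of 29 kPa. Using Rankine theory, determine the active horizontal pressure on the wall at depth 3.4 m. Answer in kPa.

35.1 kPa

K_a = (1 − sin φ)/(1 + sin φ) = 0.4137.
σ_v = γz + q = 16.4 × 3.4 + 29 = 84.76 kPa.
σ_h = K_a σ_v = 0.4137 × 84.76 = 35.07 kPa.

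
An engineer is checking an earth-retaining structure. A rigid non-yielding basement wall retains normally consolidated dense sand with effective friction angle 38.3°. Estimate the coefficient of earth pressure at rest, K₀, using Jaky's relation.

0.380

K₀ = 1 − sin φ' = 1 − sin 38.3° = 0.3802.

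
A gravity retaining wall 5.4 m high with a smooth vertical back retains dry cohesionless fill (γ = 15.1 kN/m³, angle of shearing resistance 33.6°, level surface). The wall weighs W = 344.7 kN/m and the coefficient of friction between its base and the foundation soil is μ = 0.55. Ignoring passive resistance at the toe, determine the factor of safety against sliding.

3.00

K_a = tan²(45° − 33.6°/2) = 0.2875.
P_a = ½K_aγH² = 0.5×0.2875×15.1×5.4² = 63.30 kN/m, acting at H/3 = 1.800 m above the base.
FS_sliding = μW / P_a = 0.55×344.7 / 63.30 = 2.995.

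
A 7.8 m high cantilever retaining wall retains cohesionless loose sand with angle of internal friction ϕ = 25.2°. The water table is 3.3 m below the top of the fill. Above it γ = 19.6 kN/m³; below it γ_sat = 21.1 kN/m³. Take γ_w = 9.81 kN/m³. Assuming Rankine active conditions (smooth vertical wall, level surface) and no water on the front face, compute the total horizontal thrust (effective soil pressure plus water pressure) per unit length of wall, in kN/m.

306 kN/m

K_a = tan²(45° − φ/2) = 0.4027.
γ' = 21.1 − 9.81 = 11.29 kN/m³. Depth below WT = 4.5 m.
σ'_h at WT = K_a γ d_w = 26.05 kPa; at base = 26.05 + K_a γ' × 4.5 = 46.51 kPa.
P₁ (0–3.3 m) = ½×26.05×3.3 = 42.98. P₂ (3.3–7.8 m) = ½(26.05+46.51)×4.5 = 163.3.
P_w = ½ γ_w h₂² = 0.5×9.81×4.5² = 99.33. Total = 42.98+163.3+99.33 = 305.6 kN/m.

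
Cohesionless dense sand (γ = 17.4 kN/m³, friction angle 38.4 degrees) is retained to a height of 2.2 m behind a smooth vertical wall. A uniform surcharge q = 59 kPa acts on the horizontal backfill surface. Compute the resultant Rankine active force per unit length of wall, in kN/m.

40.2 kN/m

K_a = tan²(45° − φ/2) = 0.2337.
Soil triangle: ½ K_a γ H² = 0.5×0.2337×17.4×2.2² = 9.840 kN/m.
Surcharge rectangle: K_a q H = 0.2337×59×2.2 = 30.33 kN/m.
Total = 9.840 + 30.33 = 40.17 kN/m.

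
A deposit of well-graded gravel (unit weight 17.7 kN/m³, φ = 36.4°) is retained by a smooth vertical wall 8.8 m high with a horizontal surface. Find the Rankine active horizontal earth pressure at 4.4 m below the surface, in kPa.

19.9 kPa

K_a = (1 − sin φ)/(1 + sin φ) = 0.2552.
σ_h = K_a γ z = 0.2552 × 17.7 × 4.4 = 19.87 kPa.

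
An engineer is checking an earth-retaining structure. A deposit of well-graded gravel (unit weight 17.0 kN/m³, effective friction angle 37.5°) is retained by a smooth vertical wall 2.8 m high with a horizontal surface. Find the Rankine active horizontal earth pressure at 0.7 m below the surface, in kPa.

K_a = (1 − sin φ)/(1 + sin φ) = 0.2432.
σ_h = K_a γ z = 0.2432 × 17.0 × 0.7 = 2.894 kPa.

2.89 kPa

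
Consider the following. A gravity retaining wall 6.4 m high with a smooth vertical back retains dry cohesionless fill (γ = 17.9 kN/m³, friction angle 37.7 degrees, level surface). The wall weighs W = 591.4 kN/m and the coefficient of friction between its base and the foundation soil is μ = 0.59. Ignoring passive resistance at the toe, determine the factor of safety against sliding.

3.95

K_a = tan²(45° − 37.7°/2) = 0.2411.
P_a = ½K_aγH² = 0.5×0.2411×17.9×6.4² = 88.37 kN/m, acting at H/3 = 2.133 m above the base.
FS_sliding = μW / P_a = 0.59×591.4 / 88.37 = 3.948.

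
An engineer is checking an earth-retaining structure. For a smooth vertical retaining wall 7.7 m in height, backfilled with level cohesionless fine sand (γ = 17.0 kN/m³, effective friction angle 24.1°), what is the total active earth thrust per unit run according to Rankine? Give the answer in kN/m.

212 kN/m

K_a = tan²(45° − φ/2) = 0.4201.
P_a = ½ K_a γ H² = 0.5 × 0.4201 × 17.0 × 7.7² = 211.7 kN/m.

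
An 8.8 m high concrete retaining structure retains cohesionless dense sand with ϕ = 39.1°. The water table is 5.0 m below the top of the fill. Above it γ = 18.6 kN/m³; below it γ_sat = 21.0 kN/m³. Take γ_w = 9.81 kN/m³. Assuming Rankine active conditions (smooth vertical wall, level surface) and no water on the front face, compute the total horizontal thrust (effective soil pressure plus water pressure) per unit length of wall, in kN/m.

K_a = tan²(45° − φ/2) = 0.2265.
γ' = 21.0 − 9.81 = 11.19 kN/m³. Depth below WT = 3.8 m.
σ'_h at WT = K_a γ d_w = 21.06 kPa; at base = 21.06 + K_a γ' × 3.8 = 30.69 kPa.
P₁ (0–5.0 m) = ½×21.06×5.0 = 52.66. P₂ (5.0–8.8 m) = ½(21.06+30.69)×3.8 = 98.34.
P_w = ½ γ_w h₂² = 0.5×9.81×3.8² = 70.83. Total = 52.66+98.34+70.83 = 221.8 kN/m.

222 kN/m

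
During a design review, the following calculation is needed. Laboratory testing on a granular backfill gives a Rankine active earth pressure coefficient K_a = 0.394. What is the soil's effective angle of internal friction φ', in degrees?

25.8°

K_a = tan²(45° − φ/2) ⇒ 45° − φ/2 = arctan(√0.394) = 32.12°.
φ = 2(45° − 32.12°) = 25.77°.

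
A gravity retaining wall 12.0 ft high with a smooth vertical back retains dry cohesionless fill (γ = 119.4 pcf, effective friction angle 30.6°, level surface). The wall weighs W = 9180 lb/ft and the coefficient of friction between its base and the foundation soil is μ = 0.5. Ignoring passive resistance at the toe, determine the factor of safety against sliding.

1.64

K_a = tan²(45° − 30.6°/2) = 0.3253.
P_a = ½K_aγH² = 0.5×0.3253×119.4×12.0² = 2797 lb/ft, acting at H/3 = 4.000 ft above the base.
FS_sliding = μW / P_a = 0.5×9180 / 2797 = 1.641.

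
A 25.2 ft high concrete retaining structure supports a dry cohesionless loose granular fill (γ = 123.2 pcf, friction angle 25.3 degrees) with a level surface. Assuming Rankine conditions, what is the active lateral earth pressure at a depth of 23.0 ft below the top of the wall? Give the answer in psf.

1140 psf

K_a = (1 − sin φ)/(1 + sin φ) = 0.4012.
σ_h = K_a γ z = 0.4012 × 123.2 × 23.0 = 1137 psf.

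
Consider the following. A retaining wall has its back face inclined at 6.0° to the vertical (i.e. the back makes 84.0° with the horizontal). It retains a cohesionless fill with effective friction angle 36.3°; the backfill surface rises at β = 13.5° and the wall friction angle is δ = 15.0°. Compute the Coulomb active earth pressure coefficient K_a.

0.327

K_a = sin²(α+φ) / [sin²α · sin(α−δ) · (1 + √{sin(φ+δ)sin(φ−β) / (sin(α−δ)sin(α+β))})²].
With α = 84.0°, φ = 36.3°, δ = 15.0°, β = 13.5°: K_a = 0.3268.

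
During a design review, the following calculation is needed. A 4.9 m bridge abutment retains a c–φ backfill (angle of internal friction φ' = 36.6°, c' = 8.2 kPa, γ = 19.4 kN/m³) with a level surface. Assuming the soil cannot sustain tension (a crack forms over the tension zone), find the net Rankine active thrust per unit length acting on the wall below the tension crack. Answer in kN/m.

25.4 kN/m

K_a = 0.2530; √K_a = 0.5029.
Tension-crack depth z_c = 2c/(γ√K_a) = 2×8.2/(19.4×0.5029) = 1.681 m.
σ_a at base = K_a γ H − 2c√K_a = 0.2530×19.4×4.9 − 2×8.2×0.5029 = 15.80 kPa.
P_a = ½ × 15.80 × (H − z_c) = 0.5×15.80×3.219 = 25.43 kN/m.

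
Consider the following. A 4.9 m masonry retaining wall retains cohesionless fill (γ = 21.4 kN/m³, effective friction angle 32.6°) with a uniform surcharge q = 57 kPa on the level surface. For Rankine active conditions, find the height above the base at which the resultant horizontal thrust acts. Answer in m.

2.06 m

K_a = 0.2997.
Triangular part P₁ = ½K_aγH² = 77.00 at H/3 = 1.633 m; rectangular part P₂ = K_a q H = 83.72 at H/2 = 2.450 m.
ȳ = (P₁·1.633 + P₂·2.450)/(P₁+P₂) = 2.059 m.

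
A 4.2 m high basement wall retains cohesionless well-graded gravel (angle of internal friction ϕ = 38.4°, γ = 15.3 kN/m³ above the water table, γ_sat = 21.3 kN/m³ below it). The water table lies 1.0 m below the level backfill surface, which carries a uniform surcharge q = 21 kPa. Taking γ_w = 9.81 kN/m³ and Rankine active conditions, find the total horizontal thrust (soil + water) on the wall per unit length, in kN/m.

97.8 kN/m

K_a = tan²(45° − φ/2) = 0.2337.
γ' = 21.3 − 9.81 = 11.49 kN/m³. h₂ = H − d_w = 3.2 m.
σ'_h: at surface K_a·q = 4.908; at WT K_a(q+γd_w) = 8.483; at base K_a(q+γd_w+γ'h₂) = 17.08 kPa.
P₁ = ½(4.908+8.483)×1.0 = 6.695; P₂ = ½(8.483+17.08)×3.2 = 40.89; P_w = ½γ_w h₂² = 50.23.
Total = 6.695+40.89+50.23 = 97.82 kN/m.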